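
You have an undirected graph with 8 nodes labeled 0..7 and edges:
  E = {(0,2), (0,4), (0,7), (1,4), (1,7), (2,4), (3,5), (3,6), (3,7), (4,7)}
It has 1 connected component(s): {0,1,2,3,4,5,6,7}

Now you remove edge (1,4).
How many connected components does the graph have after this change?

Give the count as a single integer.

Answer: 1

Derivation:
Initial component count: 1
Remove (1,4): not a bridge. Count unchanged: 1.
  After removal, components: {0,1,2,3,4,5,6,7}
New component count: 1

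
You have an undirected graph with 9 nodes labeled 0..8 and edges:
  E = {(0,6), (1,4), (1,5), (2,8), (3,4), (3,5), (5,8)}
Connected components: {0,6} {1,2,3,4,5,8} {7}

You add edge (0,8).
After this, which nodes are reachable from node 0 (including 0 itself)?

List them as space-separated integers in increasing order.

Answer: 0 1 2 3 4 5 6 8

Derivation:
Before: nodes reachable from 0: {0,6}
Adding (0,8): merges 0's component with another. Reachability grows.
After: nodes reachable from 0: {0,1,2,3,4,5,6,8}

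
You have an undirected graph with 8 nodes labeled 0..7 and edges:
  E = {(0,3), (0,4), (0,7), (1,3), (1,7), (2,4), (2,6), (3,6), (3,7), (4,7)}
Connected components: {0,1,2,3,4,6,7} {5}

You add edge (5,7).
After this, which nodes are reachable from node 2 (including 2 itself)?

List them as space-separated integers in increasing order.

Answer: 0 1 2 3 4 5 6 7

Derivation:
Before: nodes reachable from 2: {0,1,2,3,4,6,7}
Adding (5,7): merges 2's component with another. Reachability grows.
After: nodes reachable from 2: {0,1,2,3,4,5,6,7}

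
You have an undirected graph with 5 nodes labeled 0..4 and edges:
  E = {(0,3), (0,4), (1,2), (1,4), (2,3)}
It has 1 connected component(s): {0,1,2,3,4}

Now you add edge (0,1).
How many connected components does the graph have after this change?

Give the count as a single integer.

Answer: 1

Derivation:
Initial component count: 1
Add (0,1): endpoints already in same component. Count unchanged: 1.
New component count: 1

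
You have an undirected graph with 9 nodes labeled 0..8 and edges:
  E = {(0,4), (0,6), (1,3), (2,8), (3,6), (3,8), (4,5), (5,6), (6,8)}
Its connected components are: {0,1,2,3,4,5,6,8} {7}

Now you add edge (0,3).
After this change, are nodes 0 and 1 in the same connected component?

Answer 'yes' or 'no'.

Answer: yes

Derivation:
Initial components: {0,1,2,3,4,5,6,8} {7}
Adding edge (0,3): both already in same component {0,1,2,3,4,5,6,8}. No change.
New components: {0,1,2,3,4,5,6,8} {7}
Are 0 and 1 in the same component? yes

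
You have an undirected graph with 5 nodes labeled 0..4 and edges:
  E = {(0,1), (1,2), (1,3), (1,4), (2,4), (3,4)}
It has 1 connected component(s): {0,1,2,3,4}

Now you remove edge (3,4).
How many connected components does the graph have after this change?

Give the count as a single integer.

Initial component count: 1
Remove (3,4): not a bridge. Count unchanged: 1.
  After removal, components: {0,1,2,3,4}
New component count: 1

Answer: 1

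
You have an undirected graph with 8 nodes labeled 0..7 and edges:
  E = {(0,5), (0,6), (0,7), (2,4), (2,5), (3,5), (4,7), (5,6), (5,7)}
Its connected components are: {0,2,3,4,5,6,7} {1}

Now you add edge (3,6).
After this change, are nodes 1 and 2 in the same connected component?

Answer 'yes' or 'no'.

Answer: no

Derivation:
Initial components: {0,2,3,4,5,6,7} {1}
Adding edge (3,6): both already in same component {0,2,3,4,5,6,7}. No change.
New components: {0,2,3,4,5,6,7} {1}
Are 1 and 2 in the same component? no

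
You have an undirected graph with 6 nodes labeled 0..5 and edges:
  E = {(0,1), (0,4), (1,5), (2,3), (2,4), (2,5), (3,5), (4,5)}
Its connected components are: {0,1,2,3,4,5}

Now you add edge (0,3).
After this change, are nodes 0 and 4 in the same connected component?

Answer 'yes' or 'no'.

Answer: yes

Derivation:
Initial components: {0,1,2,3,4,5}
Adding edge (0,3): both already in same component {0,1,2,3,4,5}. No change.
New components: {0,1,2,3,4,5}
Are 0 and 4 in the same component? yes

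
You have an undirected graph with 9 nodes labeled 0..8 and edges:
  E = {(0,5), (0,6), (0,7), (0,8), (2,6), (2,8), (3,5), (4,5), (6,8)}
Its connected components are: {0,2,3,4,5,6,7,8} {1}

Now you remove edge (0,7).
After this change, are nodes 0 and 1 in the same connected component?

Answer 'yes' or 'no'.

Initial components: {0,2,3,4,5,6,7,8} {1}
Removing edge (0,7): it was a bridge — component count 2 -> 3.
New components: {0,2,3,4,5,6,8} {1} {7}
Are 0 and 1 in the same component? no

Answer: no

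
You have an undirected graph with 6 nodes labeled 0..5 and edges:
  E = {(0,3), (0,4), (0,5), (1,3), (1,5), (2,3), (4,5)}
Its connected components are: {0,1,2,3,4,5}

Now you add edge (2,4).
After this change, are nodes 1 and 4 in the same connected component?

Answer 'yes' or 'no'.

Initial components: {0,1,2,3,4,5}
Adding edge (2,4): both already in same component {0,1,2,3,4,5}. No change.
New components: {0,1,2,3,4,5}
Are 1 and 4 in the same component? yes

Answer: yes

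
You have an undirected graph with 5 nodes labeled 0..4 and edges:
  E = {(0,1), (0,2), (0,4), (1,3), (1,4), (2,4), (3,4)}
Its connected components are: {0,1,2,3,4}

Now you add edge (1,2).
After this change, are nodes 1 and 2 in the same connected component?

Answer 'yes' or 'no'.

Initial components: {0,1,2,3,4}
Adding edge (1,2): both already in same component {0,1,2,3,4}. No change.
New components: {0,1,2,3,4}
Are 1 and 2 in the same component? yes

Answer: yes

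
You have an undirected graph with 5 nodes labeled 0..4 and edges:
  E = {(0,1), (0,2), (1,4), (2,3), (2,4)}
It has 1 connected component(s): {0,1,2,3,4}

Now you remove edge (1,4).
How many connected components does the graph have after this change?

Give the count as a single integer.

Answer: 1

Derivation:
Initial component count: 1
Remove (1,4): not a bridge. Count unchanged: 1.
  After removal, components: {0,1,2,3,4}
New component count: 1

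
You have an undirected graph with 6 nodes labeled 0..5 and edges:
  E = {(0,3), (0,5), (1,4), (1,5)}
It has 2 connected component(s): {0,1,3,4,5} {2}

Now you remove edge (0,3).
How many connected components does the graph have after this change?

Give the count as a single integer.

Initial component count: 2
Remove (0,3): it was a bridge. Count increases: 2 -> 3.
  After removal, components: {0,1,4,5} {2} {3}
New component count: 3

Answer: 3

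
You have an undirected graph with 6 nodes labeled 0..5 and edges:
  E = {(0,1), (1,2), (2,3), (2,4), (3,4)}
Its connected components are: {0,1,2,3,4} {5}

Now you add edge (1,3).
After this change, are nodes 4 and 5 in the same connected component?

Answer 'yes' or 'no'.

Answer: no

Derivation:
Initial components: {0,1,2,3,4} {5}
Adding edge (1,3): both already in same component {0,1,2,3,4}. No change.
New components: {0,1,2,3,4} {5}
Are 4 and 5 in the same component? no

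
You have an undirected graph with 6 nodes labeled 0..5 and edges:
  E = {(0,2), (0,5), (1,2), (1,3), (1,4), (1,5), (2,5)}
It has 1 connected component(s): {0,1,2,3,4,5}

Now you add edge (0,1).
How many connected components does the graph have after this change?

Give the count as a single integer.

Initial component count: 1
Add (0,1): endpoints already in same component. Count unchanged: 1.
New component count: 1

Answer: 1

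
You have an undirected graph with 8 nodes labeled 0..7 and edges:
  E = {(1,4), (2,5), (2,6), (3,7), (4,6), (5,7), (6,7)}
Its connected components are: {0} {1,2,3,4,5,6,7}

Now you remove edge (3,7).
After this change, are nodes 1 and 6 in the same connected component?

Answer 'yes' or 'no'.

Answer: yes

Derivation:
Initial components: {0} {1,2,3,4,5,6,7}
Removing edge (3,7): it was a bridge — component count 2 -> 3.
New components: {0} {1,2,4,5,6,7} {3}
Are 1 and 6 in the same component? yes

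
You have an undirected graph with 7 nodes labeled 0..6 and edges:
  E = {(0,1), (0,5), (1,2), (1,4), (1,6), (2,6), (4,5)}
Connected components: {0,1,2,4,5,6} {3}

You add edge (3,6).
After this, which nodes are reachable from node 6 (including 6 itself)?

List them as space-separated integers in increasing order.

Before: nodes reachable from 6: {0,1,2,4,5,6}
Adding (3,6): merges 6's component with another. Reachability grows.
After: nodes reachable from 6: {0,1,2,3,4,5,6}

Answer: 0 1 2 3 4 5 6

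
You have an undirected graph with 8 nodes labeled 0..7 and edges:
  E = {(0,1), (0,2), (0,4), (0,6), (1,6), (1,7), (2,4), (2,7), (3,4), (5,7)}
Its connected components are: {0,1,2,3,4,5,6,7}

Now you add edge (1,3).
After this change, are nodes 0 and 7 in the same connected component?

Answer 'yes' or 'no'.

Answer: yes

Derivation:
Initial components: {0,1,2,3,4,5,6,7}
Adding edge (1,3): both already in same component {0,1,2,3,4,5,6,7}. No change.
New components: {0,1,2,3,4,5,6,7}
Are 0 and 7 in the same component? yes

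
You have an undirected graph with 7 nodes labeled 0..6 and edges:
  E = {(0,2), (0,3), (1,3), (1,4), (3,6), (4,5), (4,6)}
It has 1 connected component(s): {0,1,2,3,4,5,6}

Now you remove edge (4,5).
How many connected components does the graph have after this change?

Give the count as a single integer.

Answer: 2

Derivation:
Initial component count: 1
Remove (4,5): it was a bridge. Count increases: 1 -> 2.
  After removal, components: {0,1,2,3,4,6} {5}
New component count: 2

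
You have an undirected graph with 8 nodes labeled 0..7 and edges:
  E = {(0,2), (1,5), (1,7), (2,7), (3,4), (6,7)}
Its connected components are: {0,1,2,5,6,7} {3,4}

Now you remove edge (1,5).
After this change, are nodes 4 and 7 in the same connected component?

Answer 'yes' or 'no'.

Answer: no

Derivation:
Initial components: {0,1,2,5,6,7} {3,4}
Removing edge (1,5): it was a bridge — component count 2 -> 3.
New components: {0,1,2,6,7} {3,4} {5}
Are 4 and 7 in the same component? no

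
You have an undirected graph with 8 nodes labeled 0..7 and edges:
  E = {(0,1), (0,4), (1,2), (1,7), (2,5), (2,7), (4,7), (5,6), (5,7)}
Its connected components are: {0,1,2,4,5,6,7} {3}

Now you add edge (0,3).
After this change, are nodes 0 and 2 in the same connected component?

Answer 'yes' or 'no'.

Answer: yes

Derivation:
Initial components: {0,1,2,4,5,6,7} {3}
Adding edge (0,3): merges {0,1,2,4,5,6,7} and {3}.
New components: {0,1,2,3,4,5,6,7}
Are 0 and 2 in the same component? yes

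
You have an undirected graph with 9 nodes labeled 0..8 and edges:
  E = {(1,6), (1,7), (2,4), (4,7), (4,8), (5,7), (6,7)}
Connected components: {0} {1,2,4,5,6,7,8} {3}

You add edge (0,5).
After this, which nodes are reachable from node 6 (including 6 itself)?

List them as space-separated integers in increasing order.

Before: nodes reachable from 6: {1,2,4,5,6,7,8}
Adding (0,5): merges 6's component with another. Reachability grows.
After: nodes reachable from 6: {0,1,2,4,5,6,7,8}

Answer: 0 1 2 4 5 6 7 8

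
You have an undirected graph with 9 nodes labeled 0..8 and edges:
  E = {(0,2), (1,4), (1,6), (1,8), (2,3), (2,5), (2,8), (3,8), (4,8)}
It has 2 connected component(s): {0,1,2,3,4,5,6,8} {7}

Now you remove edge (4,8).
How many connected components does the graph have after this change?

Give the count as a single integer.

Answer: 2

Derivation:
Initial component count: 2
Remove (4,8): not a bridge. Count unchanged: 2.
  After removal, components: {0,1,2,3,4,5,6,8} {7}
New component count: 2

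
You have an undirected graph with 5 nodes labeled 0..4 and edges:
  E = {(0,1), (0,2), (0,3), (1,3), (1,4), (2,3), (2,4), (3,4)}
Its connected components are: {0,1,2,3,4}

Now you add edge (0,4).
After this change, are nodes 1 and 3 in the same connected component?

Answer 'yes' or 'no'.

Answer: yes

Derivation:
Initial components: {0,1,2,3,4}
Adding edge (0,4): both already in same component {0,1,2,3,4}. No change.
New components: {0,1,2,3,4}
Are 1 and 3 in the same component? yes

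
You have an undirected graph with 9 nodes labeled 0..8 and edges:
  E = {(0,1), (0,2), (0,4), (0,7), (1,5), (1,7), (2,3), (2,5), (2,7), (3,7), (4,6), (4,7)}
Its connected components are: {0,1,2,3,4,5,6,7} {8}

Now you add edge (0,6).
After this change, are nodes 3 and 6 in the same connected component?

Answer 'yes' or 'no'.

Initial components: {0,1,2,3,4,5,6,7} {8}
Adding edge (0,6): both already in same component {0,1,2,3,4,5,6,7}. No change.
New components: {0,1,2,3,4,5,6,7} {8}
Are 3 and 6 in the same component? yes

Answer: yes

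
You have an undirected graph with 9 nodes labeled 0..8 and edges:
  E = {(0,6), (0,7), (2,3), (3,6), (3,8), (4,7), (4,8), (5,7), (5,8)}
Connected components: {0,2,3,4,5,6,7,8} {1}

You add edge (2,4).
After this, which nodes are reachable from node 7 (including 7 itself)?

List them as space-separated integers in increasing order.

Before: nodes reachable from 7: {0,2,3,4,5,6,7,8}
Adding (2,4): both endpoints already in same component. Reachability from 7 unchanged.
After: nodes reachable from 7: {0,2,3,4,5,6,7,8}

Answer: 0 2 3 4 5 6 7 8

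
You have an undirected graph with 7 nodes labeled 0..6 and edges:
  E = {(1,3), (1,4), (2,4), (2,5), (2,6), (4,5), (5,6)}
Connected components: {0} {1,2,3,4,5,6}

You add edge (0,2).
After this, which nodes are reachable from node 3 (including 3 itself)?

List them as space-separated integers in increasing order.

Answer: 0 1 2 3 4 5 6

Derivation:
Before: nodes reachable from 3: {1,2,3,4,5,6}
Adding (0,2): merges 3's component with another. Reachability grows.
After: nodes reachable from 3: {0,1,2,3,4,5,6}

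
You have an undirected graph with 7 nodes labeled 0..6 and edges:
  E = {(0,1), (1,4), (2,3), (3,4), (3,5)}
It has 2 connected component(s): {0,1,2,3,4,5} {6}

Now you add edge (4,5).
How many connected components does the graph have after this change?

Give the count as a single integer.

Answer: 2

Derivation:
Initial component count: 2
Add (4,5): endpoints already in same component. Count unchanged: 2.
New component count: 2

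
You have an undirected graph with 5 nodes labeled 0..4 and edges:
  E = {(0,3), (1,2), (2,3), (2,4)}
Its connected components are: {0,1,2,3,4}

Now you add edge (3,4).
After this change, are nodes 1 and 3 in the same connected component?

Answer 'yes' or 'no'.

Answer: yes

Derivation:
Initial components: {0,1,2,3,4}
Adding edge (3,4): both already in same component {0,1,2,3,4}. No change.
New components: {0,1,2,3,4}
Are 1 and 3 in the same component? yes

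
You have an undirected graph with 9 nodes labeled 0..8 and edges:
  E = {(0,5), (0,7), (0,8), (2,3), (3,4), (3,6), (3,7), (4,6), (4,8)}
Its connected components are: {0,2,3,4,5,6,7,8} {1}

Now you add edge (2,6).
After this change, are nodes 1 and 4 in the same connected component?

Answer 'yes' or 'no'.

Initial components: {0,2,3,4,5,6,7,8} {1}
Adding edge (2,6): both already in same component {0,2,3,4,5,6,7,8}. No change.
New components: {0,2,3,4,5,6,7,8} {1}
Are 1 and 4 in the same component? no

Answer: no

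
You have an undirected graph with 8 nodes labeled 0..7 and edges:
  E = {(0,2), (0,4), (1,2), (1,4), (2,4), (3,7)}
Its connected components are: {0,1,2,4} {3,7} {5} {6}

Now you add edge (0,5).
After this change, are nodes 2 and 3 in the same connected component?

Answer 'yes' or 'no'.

Initial components: {0,1,2,4} {3,7} {5} {6}
Adding edge (0,5): merges {0,1,2,4} and {5}.
New components: {0,1,2,4,5} {3,7} {6}
Are 2 and 3 in the same component? no

Answer: no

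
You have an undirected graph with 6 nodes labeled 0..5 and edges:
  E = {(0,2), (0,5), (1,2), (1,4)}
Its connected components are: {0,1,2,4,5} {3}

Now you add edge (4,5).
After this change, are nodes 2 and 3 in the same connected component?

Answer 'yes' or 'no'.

Answer: no

Derivation:
Initial components: {0,1,2,4,5} {3}
Adding edge (4,5): both already in same component {0,1,2,4,5}. No change.
New components: {0,1,2,4,5} {3}
Are 2 and 3 in the same component? no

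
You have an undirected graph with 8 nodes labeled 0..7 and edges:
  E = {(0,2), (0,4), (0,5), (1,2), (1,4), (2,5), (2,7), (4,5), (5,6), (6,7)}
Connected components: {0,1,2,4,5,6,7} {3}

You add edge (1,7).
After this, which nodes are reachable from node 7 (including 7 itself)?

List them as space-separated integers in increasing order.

Answer: 0 1 2 4 5 6 7

Derivation:
Before: nodes reachable from 7: {0,1,2,4,5,6,7}
Adding (1,7): both endpoints already in same component. Reachability from 7 unchanged.
After: nodes reachable from 7: {0,1,2,4,5,6,7}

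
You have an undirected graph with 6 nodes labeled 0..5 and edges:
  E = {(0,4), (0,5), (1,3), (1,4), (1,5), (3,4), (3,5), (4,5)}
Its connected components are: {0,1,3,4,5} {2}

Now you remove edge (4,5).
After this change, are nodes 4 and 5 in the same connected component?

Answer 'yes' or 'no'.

Initial components: {0,1,3,4,5} {2}
Removing edge (4,5): not a bridge — component count unchanged at 2.
New components: {0,1,3,4,5} {2}
Are 4 and 5 in the same component? yes

Answer: yes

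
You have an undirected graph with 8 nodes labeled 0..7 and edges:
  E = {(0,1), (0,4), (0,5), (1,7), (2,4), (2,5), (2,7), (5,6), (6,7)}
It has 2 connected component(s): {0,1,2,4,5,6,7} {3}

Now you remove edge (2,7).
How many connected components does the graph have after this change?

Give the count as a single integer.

Initial component count: 2
Remove (2,7): not a bridge. Count unchanged: 2.
  After removal, components: {0,1,2,4,5,6,7} {3}
New component count: 2

Answer: 2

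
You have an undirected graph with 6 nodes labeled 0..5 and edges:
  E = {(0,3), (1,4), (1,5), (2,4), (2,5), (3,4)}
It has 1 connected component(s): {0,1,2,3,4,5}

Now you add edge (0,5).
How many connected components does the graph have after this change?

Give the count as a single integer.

Answer: 1

Derivation:
Initial component count: 1
Add (0,5): endpoints already in same component. Count unchanged: 1.
New component count: 1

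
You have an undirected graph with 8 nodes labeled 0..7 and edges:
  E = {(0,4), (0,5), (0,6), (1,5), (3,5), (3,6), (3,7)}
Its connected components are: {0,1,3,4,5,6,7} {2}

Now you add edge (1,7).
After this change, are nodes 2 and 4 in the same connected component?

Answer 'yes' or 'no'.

Answer: no

Derivation:
Initial components: {0,1,3,4,5,6,7} {2}
Adding edge (1,7): both already in same component {0,1,3,4,5,6,7}. No change.
New components: {0,1,3,4,5,6,7} {2}
Are 2 and 4 in the same component? no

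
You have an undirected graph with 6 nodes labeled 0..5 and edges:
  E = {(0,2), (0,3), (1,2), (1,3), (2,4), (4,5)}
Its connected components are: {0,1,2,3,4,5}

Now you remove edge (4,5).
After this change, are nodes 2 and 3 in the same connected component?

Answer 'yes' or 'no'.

Initial components: {0,1,2,3,4,5}
Removing edge (4,5): it was a bridge — component count 1 -> 2.
New components: {0,1,2,3,4} {5}
Are 2 and 3 in the same component? yes

Answer: yes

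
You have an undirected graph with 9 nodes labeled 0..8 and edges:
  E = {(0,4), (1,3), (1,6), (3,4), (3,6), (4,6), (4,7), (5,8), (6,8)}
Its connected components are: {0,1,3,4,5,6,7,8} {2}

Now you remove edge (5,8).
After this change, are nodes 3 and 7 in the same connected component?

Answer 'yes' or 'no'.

Initial components: {0,1,3,4,5,6,7,8} {2}
Removing edge (5,8): it was a bridge — component count 2 -> 3.
New components: {0,1,3,4,6,7,8} {2} {5}
Are 3 and 7 in the same component? yes

Answer: yes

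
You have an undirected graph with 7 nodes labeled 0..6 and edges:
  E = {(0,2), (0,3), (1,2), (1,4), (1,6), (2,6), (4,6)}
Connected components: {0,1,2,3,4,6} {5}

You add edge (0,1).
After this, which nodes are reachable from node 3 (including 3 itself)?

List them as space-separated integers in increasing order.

Answer: 0 1 2 3 4 6

Derivation:
Before: nodes reachable from 3: {0,1,2,3,4,6}
Adding (0,1): both endpoints already in same component. Reachability from 3 unchanged.
After: nodes reachable from 3: {0,1,2,3,4,6}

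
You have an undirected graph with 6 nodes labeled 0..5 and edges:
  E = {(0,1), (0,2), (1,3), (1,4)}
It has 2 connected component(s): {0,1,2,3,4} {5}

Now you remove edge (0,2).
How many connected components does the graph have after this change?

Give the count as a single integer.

Initial component count: 2
Remove (0,2): it was a bridge. Count increases: 2 -> 3.
  After removal, components: {0,1,3,4} {2} {5}
New component count: 3

Answer: 3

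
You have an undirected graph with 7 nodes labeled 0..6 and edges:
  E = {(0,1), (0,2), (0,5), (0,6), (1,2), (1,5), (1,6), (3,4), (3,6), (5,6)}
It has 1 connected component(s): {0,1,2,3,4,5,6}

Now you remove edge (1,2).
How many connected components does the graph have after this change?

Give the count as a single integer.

Initial component count: 1
Remove (1,2): not a bridge. Count unchanged: 1.
  After removal, components: {0,1,2,3,4,5,6}
New component count: 1

Answer: 1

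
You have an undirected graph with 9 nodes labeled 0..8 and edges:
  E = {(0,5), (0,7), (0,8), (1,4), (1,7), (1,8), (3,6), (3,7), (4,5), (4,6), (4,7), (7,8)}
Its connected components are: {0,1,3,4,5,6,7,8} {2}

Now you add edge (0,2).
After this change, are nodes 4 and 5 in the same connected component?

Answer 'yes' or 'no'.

Answer: yes

Derivation:
Initial components: {0,1,3,4,5,6,7,8} {2}
Adding edge (0,2): merges {0,1,3,4,5,6,7,8} and {2}.
New components: {0,1,2,3,4,5,6,7,8}
Are 4 and 5 in the same component? yes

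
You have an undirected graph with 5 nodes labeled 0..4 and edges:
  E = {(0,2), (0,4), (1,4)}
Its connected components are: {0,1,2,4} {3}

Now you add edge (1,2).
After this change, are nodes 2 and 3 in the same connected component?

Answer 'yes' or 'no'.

Answer: no

Derivation:
Initial components: {0,1,2,4} {3}
Adding edge (1,2): both already in same component {0,1,2,4}. No change.
New components: {0,1,2,4} {3}
Are 2 and 3 in the same component? no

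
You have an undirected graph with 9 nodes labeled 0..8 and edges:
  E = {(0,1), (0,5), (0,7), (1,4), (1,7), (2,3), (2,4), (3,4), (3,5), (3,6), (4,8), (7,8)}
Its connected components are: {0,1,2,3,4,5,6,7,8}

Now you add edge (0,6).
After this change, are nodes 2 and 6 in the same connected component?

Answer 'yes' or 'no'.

Initial components: {0,1,2,3,4,5,6,7,8}
Adding edge (0,6): both already in same component {0,1,2,3,4,5,6,7,8}. No change.
New components: {0,1,2,3,4,5,6,7,8}
Are 2 and 6 in the same component? yes

Answer: yes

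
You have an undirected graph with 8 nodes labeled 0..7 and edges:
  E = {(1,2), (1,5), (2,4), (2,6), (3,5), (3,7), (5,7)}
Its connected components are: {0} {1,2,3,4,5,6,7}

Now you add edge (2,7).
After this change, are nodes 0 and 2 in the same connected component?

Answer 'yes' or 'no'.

Answer: no

Derivation:
Initial components: {0} {1,2,3,4,5,6,7}
Adding edge (2,7): both already in same component {1,2,3,4,5,6,7}. No change.
New components: {0} {1,2,3,4,5,6,7}
Are 0 and 2 in the same component? no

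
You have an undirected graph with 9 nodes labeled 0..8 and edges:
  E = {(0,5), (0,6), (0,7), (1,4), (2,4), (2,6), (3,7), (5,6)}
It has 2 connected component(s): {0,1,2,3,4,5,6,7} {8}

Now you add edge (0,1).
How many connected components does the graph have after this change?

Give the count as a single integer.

Initial component count: 2
Add (0,1): endpoints already in same component. Count unchanged: 2.
New component count: 2

Answer: 2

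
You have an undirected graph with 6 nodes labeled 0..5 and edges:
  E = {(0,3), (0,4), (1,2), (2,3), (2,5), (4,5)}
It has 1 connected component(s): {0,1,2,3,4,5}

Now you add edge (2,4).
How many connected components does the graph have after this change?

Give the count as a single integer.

Initial component count: 1
Add (2,4): endpoints already in same component. Count unchanged: 1.
New component count: 1

Answer: 1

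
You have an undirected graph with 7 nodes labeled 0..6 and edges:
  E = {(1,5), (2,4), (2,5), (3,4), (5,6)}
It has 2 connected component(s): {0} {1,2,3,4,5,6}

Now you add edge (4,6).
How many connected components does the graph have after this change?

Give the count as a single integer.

Answer: 2

Derivation:
Initial component count: 2
Add (4,6): endpoints already in same component. Count unchanged: 2.
New component count: 2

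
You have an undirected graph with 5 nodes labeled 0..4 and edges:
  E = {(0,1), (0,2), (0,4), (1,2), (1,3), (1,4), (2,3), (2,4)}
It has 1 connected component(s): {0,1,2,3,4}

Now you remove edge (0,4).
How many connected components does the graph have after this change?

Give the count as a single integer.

Answer: 1

Derivation:
Initial component count: 1
Remove (0,4): not a bridge. Count unchanged: 1.
  After removal, components: {0,1,2,3,4}
New component count: 1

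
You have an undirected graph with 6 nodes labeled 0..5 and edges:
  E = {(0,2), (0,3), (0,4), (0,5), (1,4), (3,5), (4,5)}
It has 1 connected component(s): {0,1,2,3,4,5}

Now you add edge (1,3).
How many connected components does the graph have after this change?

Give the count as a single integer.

Answer: 1

Derivation:
Initial component count: 1
Add (1,3): endpoints already in same component. Count unchanged: 1.
New component count: 1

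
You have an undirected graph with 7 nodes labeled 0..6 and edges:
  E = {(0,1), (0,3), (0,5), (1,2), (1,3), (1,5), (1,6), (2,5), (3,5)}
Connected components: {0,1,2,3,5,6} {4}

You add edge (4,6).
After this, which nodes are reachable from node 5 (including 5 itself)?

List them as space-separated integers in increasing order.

Answer: 0 1 2 3 4 5 6

Derivation:
Before: nodes reachable from 5: {0,1,2,3,5,6}
Adding (4,6): merges 5's component with another. Reachability grows.
After: nodes reachable from 5: {0,1,2,3,4,5,6}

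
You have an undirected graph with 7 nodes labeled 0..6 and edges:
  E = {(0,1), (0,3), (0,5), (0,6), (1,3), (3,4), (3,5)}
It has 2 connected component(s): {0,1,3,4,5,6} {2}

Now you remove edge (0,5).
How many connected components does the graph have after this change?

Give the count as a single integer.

Answer: 2

Derivation:
Initial component count: 2
Remove (0,5): not a bridge. Count unchanged: 2.
  After removal, components: {0,1,3,4,5,6} {2}
New component count: 2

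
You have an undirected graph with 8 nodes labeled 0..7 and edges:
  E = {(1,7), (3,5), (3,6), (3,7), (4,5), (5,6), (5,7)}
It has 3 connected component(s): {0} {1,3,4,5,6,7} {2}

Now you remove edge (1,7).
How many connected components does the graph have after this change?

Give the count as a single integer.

Initial component count: 3
Remove (1,7): it was a bridge. Count increases: 3 -> 4.
  After removal, components: {0} {1} {2} {3,4,5,6,7}
New component count: 4

Answer: 4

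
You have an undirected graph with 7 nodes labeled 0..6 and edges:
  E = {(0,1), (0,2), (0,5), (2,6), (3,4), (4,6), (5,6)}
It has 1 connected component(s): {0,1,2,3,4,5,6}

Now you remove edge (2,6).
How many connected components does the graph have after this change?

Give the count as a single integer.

Answer: 1

Derivation:
Initial component count: 1
Remove (2,6): not a bridge. Count unchanged: 1.
  After removal, components: {0,1,2,3,4,5,6}
New component count: 1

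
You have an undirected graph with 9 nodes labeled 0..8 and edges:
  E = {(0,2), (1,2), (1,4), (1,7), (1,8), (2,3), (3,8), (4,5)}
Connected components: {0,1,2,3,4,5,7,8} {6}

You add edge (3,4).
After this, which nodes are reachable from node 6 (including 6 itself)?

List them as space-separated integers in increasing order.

Answer: 6

Derivation:
Before: nodes reachable from 6: {6}
Adding (3,4): both endpoints already in same component. Reachability from 6 unchanged.
After: nodes reachable from 6: {6}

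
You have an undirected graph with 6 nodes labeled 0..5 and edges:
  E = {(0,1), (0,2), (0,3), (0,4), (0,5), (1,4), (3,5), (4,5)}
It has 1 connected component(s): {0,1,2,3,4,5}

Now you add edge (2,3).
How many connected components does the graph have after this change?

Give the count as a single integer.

Answer: 1

Derivation:
Initial component count: 1
Add (2,3): endpoints already in same component. Count unchanged: 1.
New component count: 1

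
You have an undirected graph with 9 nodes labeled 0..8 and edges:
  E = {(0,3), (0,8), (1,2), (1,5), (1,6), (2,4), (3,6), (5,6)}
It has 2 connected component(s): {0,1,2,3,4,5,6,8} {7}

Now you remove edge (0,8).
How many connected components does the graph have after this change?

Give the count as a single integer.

Initial component count: 2
Remove (0,8): it was a bridge. Count increases: 2 -> 3.
  After removal, components: {0,1,2,3,4,5,6} {7} {8}
New component count: 3

Answer: 3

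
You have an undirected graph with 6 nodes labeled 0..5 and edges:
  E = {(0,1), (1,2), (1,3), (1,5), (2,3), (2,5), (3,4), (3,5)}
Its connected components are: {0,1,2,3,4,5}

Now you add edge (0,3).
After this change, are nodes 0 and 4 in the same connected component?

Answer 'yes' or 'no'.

Answer: yes

Derivation:
Initial components: {0,1,2,3,4,5}
Adding edge (0,3): both already in same component {0,1,2,3,4,5}. No change.
New components: {0,1,2,3,4,5}
Are 0 and 4 in the same component? yes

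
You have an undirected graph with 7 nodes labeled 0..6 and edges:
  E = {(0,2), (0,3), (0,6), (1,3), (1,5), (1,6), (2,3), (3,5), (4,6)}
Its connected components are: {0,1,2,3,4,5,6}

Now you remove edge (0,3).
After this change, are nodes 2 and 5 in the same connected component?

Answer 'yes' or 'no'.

Initial components: {0,1,2,3,4,5,6}
Removing edge (0,3): not a bridge — component count unchanged at 1.
New components: {0,1,2,3,4,5,6}
Are 2 and 5 in the same component? yes

Answer: yes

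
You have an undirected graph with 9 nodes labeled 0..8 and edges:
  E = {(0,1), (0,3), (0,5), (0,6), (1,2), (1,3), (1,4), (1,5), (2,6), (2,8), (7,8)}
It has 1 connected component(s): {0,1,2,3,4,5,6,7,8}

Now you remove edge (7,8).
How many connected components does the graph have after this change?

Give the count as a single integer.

Answer: 2

Derivation:
Initial component count: 1
Remove (7,8): it was a bridge. Count increases: 1 -> 2.
  After removal, components: {0,1,2,3,4,5,6,8} {7}
New component count: 2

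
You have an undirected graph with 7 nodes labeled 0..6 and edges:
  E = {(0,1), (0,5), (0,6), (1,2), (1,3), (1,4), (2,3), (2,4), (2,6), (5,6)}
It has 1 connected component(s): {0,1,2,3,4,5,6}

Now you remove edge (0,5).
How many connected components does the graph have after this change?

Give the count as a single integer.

Answer: 1

Derivation:
Initial component count: 1
Remove (0,5): not a bridge. Count unchanged: 1.
  After removal, components: {0,1,2,3,4,5,6}
New component count: 1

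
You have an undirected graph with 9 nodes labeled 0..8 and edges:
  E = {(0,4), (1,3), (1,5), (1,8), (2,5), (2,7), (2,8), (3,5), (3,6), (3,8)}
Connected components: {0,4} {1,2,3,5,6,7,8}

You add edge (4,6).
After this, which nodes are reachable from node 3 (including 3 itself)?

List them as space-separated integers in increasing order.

Before: nodes reachable from 3: {1,2,3,5,6,7,8}
Adding (4,6): merges 3's component with another. Reachability grows.
After: nodes reachable from 3: {0,1,2,3,4,5,6,7,8}

Answer: 0 1 2 3 4 5 6 7 8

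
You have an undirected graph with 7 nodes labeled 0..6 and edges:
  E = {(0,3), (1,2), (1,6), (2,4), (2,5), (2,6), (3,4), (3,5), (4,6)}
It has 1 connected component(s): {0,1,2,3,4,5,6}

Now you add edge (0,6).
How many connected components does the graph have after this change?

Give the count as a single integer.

Initial component count: 1
Add (0,6): endpoints already in same component. Count unchanged: 1.
New component count: 1

Answer: 1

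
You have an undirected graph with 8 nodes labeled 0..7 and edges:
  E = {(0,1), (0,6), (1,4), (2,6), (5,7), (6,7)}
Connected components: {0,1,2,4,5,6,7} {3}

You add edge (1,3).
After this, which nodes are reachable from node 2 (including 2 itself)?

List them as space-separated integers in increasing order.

Before: nodes reachable from 2: {0,1,2,4,5,6,7}
Adding (1,3): merges 2's component with another. Reachability grows.
After: nodes reachable from 2: {0,1,2,3,4,5,6,7}

Answer: 0 1 2 3 4 5 6 7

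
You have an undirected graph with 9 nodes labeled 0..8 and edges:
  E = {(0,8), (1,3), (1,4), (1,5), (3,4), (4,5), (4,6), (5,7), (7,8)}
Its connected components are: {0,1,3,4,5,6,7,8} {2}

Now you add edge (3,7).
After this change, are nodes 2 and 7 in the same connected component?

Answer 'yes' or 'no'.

Initial components: {0,1,3,4,5,6,7,8} {2}
Adding edge (3,7): both already in same component {0,1,3,4,5,6,7,8}. No change.
New components: {0,1,3,4,5,6,7,8} {2}
Are 2 and 7 in the same component? no

Answer: no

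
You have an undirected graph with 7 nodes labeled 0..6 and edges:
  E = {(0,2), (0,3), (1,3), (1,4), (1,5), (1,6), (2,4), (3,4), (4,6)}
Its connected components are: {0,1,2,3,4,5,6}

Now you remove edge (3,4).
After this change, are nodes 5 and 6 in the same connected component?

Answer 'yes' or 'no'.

Initial components: {0,1,2,3,4,5,6}
Removing edge (3,4): not a bridge — component count unchanged at 1.
New components: {0,1,2,3,4,5,6}
Are 5 and 6 in the same component? yes

Answer: yes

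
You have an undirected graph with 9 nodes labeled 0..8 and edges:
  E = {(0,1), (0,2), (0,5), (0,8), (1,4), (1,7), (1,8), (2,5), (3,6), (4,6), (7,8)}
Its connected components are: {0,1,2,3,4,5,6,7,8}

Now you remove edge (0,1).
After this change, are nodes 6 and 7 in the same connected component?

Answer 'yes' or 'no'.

Answer: yes

Derivation:
Initial components: {0,1,2,3,4,5,6,7,8}
Removing edge (0,1): not a bridge — component count unchanged at 1.
New components: {0,1,2,3,4,5,6,7,8}
Are 6 and 7 in the same component? yes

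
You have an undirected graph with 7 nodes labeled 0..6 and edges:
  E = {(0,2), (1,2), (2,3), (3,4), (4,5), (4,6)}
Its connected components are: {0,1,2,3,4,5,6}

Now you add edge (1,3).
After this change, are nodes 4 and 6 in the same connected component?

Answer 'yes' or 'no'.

Initial components: {0,1,2,3,4,5,6}
Adding edge (1,3): both already in same component {0,1,2,3,4,5,6}. No change.
New components: {0,1,2,3,4,5,6}
Are 4 and 6 in the same component? yes

Answer: yes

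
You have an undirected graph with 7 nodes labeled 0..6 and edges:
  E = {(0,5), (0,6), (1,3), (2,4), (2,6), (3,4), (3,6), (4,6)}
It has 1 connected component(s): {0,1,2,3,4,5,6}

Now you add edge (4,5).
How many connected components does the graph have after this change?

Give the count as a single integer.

Answer: 1

Derivation:
Initial component count: 1
Add (4,5): endpoints already in same component. Count unchanged: 1.
New component count: 1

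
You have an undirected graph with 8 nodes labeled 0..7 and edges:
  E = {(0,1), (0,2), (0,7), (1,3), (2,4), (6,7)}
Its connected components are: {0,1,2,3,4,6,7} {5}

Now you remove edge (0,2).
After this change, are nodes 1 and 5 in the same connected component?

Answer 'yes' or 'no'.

Initial components: {0,1,2,3,4,6,7} {5}
Removing edge (0,2): it was a bridge — component count 2 -> 3.
New components: {0,1,3,6,7} {2,4} {5}
Are 1 and 5 in the same component? no

Answer: no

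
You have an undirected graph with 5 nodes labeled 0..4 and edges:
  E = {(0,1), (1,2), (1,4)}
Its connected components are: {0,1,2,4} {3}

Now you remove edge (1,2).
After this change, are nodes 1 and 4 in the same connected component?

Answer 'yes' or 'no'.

Initial components: {0,1,2,4} {3}
Removing edge (1,2): it was a bridge — component count 2 -> 3.
New components: {0,1,4} {2} {3}
Are 1 and 4 in the same component? yes

Answer: yes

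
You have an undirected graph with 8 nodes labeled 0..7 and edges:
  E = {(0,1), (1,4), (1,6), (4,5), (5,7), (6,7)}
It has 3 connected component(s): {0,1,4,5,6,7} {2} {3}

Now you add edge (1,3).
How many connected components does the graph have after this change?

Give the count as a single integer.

Answer: 2

Derivation:
Initial component count: 3
Add (1,3): merges two components. Count decreases: 3 -> 2.
New component count: 2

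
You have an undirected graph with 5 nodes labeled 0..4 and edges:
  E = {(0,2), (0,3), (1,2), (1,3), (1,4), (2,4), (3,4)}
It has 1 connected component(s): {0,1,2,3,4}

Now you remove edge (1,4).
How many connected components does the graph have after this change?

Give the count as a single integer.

Initial component count: 1
Remove (1,4): not a bridge. Count unchanged: 1.
  After removal, components: {0,1,2,3,4}
New component count: 1

Answer: 1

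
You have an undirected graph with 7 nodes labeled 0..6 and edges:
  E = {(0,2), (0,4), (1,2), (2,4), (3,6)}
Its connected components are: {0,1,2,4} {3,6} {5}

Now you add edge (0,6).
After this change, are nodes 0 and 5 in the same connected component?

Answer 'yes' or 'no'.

Initial components: {0,1,2,4} {3,6} {5}
Adding edge (0,6): merges {0,1,2,4} and {3,6}.
New components: {0,1,2,3,4,6} {5}
Are 0 and 5 in the same component? no

Answer: no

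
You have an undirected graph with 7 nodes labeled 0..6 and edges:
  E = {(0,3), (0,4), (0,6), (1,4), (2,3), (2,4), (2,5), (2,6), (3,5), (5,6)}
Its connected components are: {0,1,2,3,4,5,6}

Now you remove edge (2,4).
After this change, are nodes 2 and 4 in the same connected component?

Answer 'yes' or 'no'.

Initial components: {0,1,2,3,4,5,6}
Removing edge (2,4): not a bridge — component count unchanged at 1.
New components: {0,1,2,3,4,5,6}
Are 2 and 4 in the same component? yes

Answer: yes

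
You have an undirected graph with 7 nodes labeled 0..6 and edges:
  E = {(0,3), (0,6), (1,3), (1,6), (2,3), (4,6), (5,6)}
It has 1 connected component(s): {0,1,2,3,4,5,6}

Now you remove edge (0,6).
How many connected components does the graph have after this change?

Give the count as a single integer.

Answer: 1

Derivation:
Initial component count: 1
Remove (0,6): not a bridge. Count unchanged: 1.
  After removal, components: {0,1,2,3,4,5,6}
New component count: 1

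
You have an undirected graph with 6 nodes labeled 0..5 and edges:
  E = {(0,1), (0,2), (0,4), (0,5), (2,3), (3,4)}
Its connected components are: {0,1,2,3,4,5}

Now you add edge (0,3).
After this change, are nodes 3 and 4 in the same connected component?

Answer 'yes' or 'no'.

Initial components: {0,1,2,3,4,5}
Adding edge (0,3): both already in same component {0,1,2,3,4,5}. No change.
New components: {0,1,2,3,4,5}
Are 3 and 4 in the same component? yes

Answer: yes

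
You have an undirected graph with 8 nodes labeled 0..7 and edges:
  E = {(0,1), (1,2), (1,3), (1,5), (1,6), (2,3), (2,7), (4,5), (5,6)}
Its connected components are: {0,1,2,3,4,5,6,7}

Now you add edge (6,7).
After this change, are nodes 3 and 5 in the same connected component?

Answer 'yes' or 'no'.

Answer: yes

Derivation:
Initial components: {0,1,2,3,4,5,6,7}
Adding edge (6,7): both already in same component {0,1,2,3,4,5,6,7}. No change.
New components: {0,1,2,3,4,5,6,7}
Are 3 and 5 in the same component? yes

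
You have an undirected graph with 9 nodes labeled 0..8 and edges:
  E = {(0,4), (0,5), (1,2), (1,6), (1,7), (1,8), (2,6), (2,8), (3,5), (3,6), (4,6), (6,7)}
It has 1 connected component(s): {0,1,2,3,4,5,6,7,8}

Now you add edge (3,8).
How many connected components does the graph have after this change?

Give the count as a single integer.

Initial component count: 1
Add (3,8): endpoints already in same component. Count unchanged: 1.
New component count: 1

Answer: 1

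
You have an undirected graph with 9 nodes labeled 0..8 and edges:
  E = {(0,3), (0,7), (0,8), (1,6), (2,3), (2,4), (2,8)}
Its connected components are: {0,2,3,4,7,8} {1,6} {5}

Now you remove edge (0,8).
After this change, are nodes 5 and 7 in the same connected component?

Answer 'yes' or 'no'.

Initial components: {0,2,3,4,7,8} {1,6} {5}
Removing edge (0,8): not a bridge — component count unchanged at 3.
New components: {0,2,3,4,7,8} {1,6} {5}
Are 5 and 7 in the same component? no

Answer: no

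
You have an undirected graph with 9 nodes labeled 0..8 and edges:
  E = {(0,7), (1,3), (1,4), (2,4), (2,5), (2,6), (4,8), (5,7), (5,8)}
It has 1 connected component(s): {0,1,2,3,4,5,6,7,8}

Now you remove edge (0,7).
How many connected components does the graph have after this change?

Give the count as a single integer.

Initial component count: 1
Remove (0,7): it was a bridge. Count increases: 1 -> 2.
  After removal, components: {0} {1,2,3,4,5,6,7,8}
New component count: 2

Answer: 2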